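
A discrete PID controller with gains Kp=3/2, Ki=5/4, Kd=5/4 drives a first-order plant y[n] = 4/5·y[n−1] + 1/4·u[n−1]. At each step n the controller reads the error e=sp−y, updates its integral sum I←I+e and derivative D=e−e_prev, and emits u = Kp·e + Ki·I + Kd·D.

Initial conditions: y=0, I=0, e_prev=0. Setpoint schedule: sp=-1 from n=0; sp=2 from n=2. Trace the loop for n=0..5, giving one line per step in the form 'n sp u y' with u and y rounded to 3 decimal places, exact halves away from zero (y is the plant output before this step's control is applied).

(exact arithmetic carried between steps; '≈' marks a value shown rounded to 6 d.p. or computed from one; I and e_prev carry over from the previous line; the table rounds u and y to 3 d.p., halves away from zero)
n=0: y=0, sp=-1, e=sp−y=-1; I=-1, D=e−e_prev=-1; u=3/2·(-1)+5/4·(-1)+5/4·(-1)=-4; next y=4/5·0+1/4·(-4)=-1
n=1: y=-1, sp=-1, e=sp−y=0; I=-1, D=e−e_prev=1; u=3/2·0+5/4·(-1)+5/4·1=0; next y=4/5·(-1)+1/4·0=-0.8
n=2: y=-0.8, sp=2, e=sp−y=2.8; I=1.8, D=e−e_prev=2.8; u=3/2·2.8+5/4·1.8+5/4·2.8=9.95; next y=4/5·(-0.8)+1/4·9.95=1.8475
n=3: y=1.8475, sp=2, e=sp−y=0.1525; I=1.9525, D=e−e_prev=-2.6475; u=3/2·0.1525+5/4·1.9525+5/4·(-2.6475)=-0.64; next y=4/5·1.8475+1/4·(-0.64)=1.318
n=4: y=1.318, sp=2, e=sp−y=0.682; I=2.6345, D=e−e_prev=0.5295; u=3/2·0.682+5/4·2.6345+5/4·0.5295=4.978; next y=4/5·1.318+1/4·4.978=2.2989
n=5: y=2.2989, sp=2, e=sp−y=-0.2989; I=2.3356, D=e−e_prev=-0.9809; u=3/2·(-0.2989)+5/4·2.3356+5/4·(-0.9809)=1.245025; next y=4/5·2.2989+1/4·1.245025≈2.150376

0 -1 -4.000 0.000
1 -1 0.000 -1.000
2 2 9.950 -0.800
3 2 -0.640 1.848
4 2 4.978 1.318
5 2 1.245 2.299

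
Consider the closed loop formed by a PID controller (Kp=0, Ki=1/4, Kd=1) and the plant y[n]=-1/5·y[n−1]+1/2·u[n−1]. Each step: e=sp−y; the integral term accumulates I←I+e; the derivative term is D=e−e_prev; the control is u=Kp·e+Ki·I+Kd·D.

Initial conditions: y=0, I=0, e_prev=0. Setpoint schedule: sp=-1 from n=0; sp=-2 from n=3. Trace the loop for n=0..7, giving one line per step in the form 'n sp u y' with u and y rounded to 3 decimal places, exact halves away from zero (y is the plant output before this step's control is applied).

0 -1 -1.250 0.000
1 -1 0.281 -0.625
2 -1 -1.551 0.266
3 -2 -0.859 -0.829
4 -2 -1.952 -0.264
5 -2 -0.997 -0.923
6 -2 -2.687 -0.314
7 -2 -1.291 -1.281

(exact arithmetic carried between steps; '≈' marks a value shown rounded to 6 d.p. or computed from one; I and e_prev carry over from the previous line; the table rounds u and y to 3 d.p., halves away from zero)
n=0: y=0, sp=-1, e=sp−y=-1; I=-1, D=e−e_prev=-1; u=0·(-1)+1/4·(-1)+1·(-1)=-1.25; next y=-1/5·0+1/2·(-1.25)=-0.625
n=1: y=-0.625, sp=-1, e=sp−y=-0.375; I=-1.375, D=e−e_prev=0.625; u=0·(-0.375)+1/4·(-1.375)+1·0.625=0.28125; next y=-1/5·(-0.625)+1/2·0.28125=0.265625
n=2: y=0.265625, sp=-1, e=sp−y=-1.265625; I=-2.640625, D=e−e_prev=-0.890625; u=0·(-1.265625)+1/4·(-2.640625)+1·(-0.890625)≈-1.550781; next y=-1/5·0.265625+1/2·(-1.550781)≈-0.828516
n=3: y≈-0.828516, sp=-2, e=sp−y≈-1.171484; I≈-3.812109, D=e−e_prev≈0.094141; u=0·(-1.171484)+1/4·(-3.812109)+1·0.094141≈-0.858887; next y=-1/5·(-0.828516)+1/2·(-0.858887)≈-0.263740
n=4: y≈-0.263740, sp=-2, e=sp−y≈-1.736260; I≈-5.548369, D=e−e_prev≈-0.564775; u=0·(-1.736260)+1/4·(-5.548369)+1·(-0.564775)≈-1.951868; next y=-1/5·(-0.263740)+1/2·(-1.951868)≈-0.923186
n=5: y≈-0.923186, sp=-2, e=sp−y≈-1.076814; I≈-6.625183, D=e−e_prev≈0.659446; u=0·(-1.076814)+1/4·(-6.625183)+1·0.659446≈-0.996850; next y=-1/5·(-0.923186)+1/2·(-0.996850)≈-0.313788
n=6: y≈-0.313788, sp=-2, e=sp−y≈-1.686212; I≈-8.311395, D=e−e_prev≈-0.609398; u=0·(-1.686212)+1/4·(-8.311395)+1·(-0.609398)≈-2.687247; next y=-1/5·(-0.313788)+1/2·(-2.687247)≈-1.280866
n=7: y≈-1.280866, sp=-2, e=sp−y≈-0.719134; I≈-9.030530, D=e−e_prev≈0.967078; u=0·(-0.719134)+1/4·(-9.030530)+1·0.967078≈-1.290555; next y=-1/5·(-1.280866)+1/2·(-1.290555)≈-0.389104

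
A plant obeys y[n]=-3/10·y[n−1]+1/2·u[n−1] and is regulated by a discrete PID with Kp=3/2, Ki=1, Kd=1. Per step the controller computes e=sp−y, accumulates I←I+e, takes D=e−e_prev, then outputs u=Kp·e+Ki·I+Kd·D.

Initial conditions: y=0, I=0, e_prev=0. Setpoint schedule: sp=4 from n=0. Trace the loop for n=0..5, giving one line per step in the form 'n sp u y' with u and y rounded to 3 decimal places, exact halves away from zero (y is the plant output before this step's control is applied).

(exact arithmetic carried between steps; '≈' marks a value shown rounded to 6 d.p. or computed from one; I and e_prev carry over from the previous line; the table rounds u and y to 3 d.p., halves away from zero)
n=0: y=0, sp=4, e=sp−y=4; I=4, D=e−e_prev=4; u=3/2·4+1·4+1·4=14; next y=-3/10·0+1/2·14=7
n=1: y=7, sp=4, e=sp−y=-3; I=1, D=e−e_prev=-7; u=3/2·(-3)+1·1+1·(-7)=-10.5; next y=-3/10·7+1/2·(-10.5)=-7.35
n=2: y=-7.35, sp=4, e=sp−y=11.35; I=12.35, D=e−e_prev=14.35; u=3/2·11.35+1·12.35+1·14.35=43.725; next y=-3/10·(-7.35)+1/2·43.725=24.0675
n=3: y=24.0675, sp=4, e=sp−y=-20.0675; I=-7.7175, D=e−e_prev=-31.4175; u=3/2·(-20.0675)+1·(-7.7175)+1·(-31.4175)=-69.23625; next y=-3/10·24.0675+1/2·(-69.23625)=-41.838375
n=4: y=-41.838375, sp=4, e=sp−y=45.838375; I=38.120875, D=e−e_prev=65.905875; u=3/2·45.838375+1·38.120875+1·65.905875≈172.784313; next y=-3/10·(-41.838375)+1/2·172.784313≈98.943669
n=5: y≈98.943669, sp=4, e=sp−y≈-94.943669; I≈-56.822794, D=e−e_prev≈-140.782044; u=3/2·(-94.943669)+1·(-56.822794)+1·(-140.782044)≈-340.020341; next y=-3/10·98.943669+1/2·(-340.020341)≈-199.693271

0 4 14.000 0.000
1 4 -10.500 7.000
2 4 43.725 -7.350
3 4 -69.236 24.068
4 4 172.784 -41.838
5 4 -340.020 98.944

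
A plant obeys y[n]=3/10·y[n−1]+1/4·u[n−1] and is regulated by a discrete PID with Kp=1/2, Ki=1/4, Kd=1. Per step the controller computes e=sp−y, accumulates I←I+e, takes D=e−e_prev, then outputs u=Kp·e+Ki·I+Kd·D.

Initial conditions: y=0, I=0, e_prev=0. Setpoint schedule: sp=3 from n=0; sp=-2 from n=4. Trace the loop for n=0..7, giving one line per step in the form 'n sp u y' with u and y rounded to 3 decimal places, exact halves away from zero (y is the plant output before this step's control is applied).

(exact arithmetic carried between steps; '≈' marks a value shown rounded to 6 d.p. or computed from one; I and e_prev carry over from the previous line; the table rounds u and y to 3 d.p., halves away from zero)
n=0: y=0, sp=3, e=sp−y=3; I=3, D=e−e_prev=3; u=1/2·3+1/4·3+1·3=5.25; next y=3/10·0+1/4·5.25=1.3125
n=1: y=1.3125, sp=3, e=sp−y=1.6875; I=4.6875, D=e−e_prev=-1.3125; u=1/2·1.6875+1/4·4.6875+1·(-1.3125)=0.703125; next y=3/10·1.3125+1/4·0.703125≈0.569531
n=2: y≈0.569531, sp=3, e=sp−y≈2.430469; I≈7.117969, D=e−e_prev≈0.742969; u=1/2·2.430469+1/4·7.117969+1·0.742969≈3.737695; next y=3/10·0.569531+1/4·3.737695≈1.105283
n=3: y≈1.105283, sp=3, e=sp−y≈1.894717; I≈9.012686, D=e−e_prev≈-0.535752; u=1/2·1.894717+1/4·9.012686+1·(-0.535752)≈2.664778; next y=3/10·1.105283+1/4·2.664778≈0.997779
n=4: y≈0.997779, sp=-2, e=sp−y≈-2.997779; I≈6.014906, D=e−e_prev≈-4.892496; u=1/2·(-2.997779)+1/4·6.014906+1·(-4.892496)≈-4.887659; next y=3/10·0.997779+1/4·(-4.887659)≈-0.922581
n=5: y≈-0.922581, sp=-2, e=sp−y≈-1.077419; I≈4.937487, D=e−e_prev≈1.920360; u=1/2·(-1.077419)+1/4·4.937487+1·1.920360≈2.616023; next y=3/10·(-0.922581)+1/4·2.616023≈0.377231
n=6: y≈0.377231, sp=-2, e=sp−y≈-2.377231; I≈2.560256, D=e−e_prev≈-1.299812; u=1/2·(-2.377231)+1/4·2.560256+1·(-1.299812)≈-1.848364; next y=3/10·0.377231+1/4·(-1.848364)≈-0.348922
n=7: y≈-0.348922, sp=-2, e=sp−y≈-1.651078; I≈0.909177, D=e−e_prev≈0.726153; u=1/2·(-1.651078)+1/4·0.909177+1·0.726153≈0.127908; next y=3/10·(-0.348922)+1/4·0.127908≈-0.072699

0 3 5.250 0.000
1 3 0.703 1.313
2 3 3.738 0.570
3 3 2.665 1.105
4 -2 -4.888 0.998
5 -2 2.616 -0.923
6 -2 -1.848 0.377
7 -2 0.128 -0.349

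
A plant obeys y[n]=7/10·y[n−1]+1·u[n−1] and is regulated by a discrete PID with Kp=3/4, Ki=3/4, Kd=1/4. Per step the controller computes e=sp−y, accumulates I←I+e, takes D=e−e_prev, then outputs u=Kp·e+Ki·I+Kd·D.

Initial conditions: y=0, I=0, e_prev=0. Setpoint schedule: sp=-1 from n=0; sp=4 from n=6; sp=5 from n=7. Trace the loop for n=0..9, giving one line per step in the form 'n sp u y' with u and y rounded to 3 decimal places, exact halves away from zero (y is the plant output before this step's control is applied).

(exact arithmetic carried between steps; '≈' marks a value shown rounded to 6 d.p. or computed from one; I and e_prev carry over from the previous line; the table rounds u and y to 3 d.p., halves away from zero)
n=0: y=0, sp=-1, e=sp−y=-1; I=-1, D=e−e_prev=-1; u=3/4·(-1)+3/4·(-1)+1/4·(-1)=-1.75; next y=7/10·0+1·(-1.75)=-1.75
n=1: y=-1.75, sp=-1, e=sp−y=0.75; I=-0.25, D=e−e_prev=1.75; u=3/4·0.75+3/4·(-0.25)+1/4·1.75=0.8125; next y=7/10·(-1.75)+1·0.8125=-0.4125
n=2: y=-0.4125, sp=-1, e=sp−y=-0.5875; I=-0.8375, D=e−e_prev=-1.3375; u=3/4·(-0.5875)+3/4·(-0.8375)+1/4·(-1.3375)=-1.403125; next y=7/10·(-0.4125)+1·(-1.403125)=-1.691875
n=3: y=-1.691875, sp=-1, e=sp−y=0.691875; I=-0.145625, D=e−e_prev=1.279375; u=3/4·0.691875+3/4·(-0.145625)+1/4·1.279375≈0.729531; next y=7/10·(-1.691875)+1·0.729531≈-0.454781
n=4: y≈-0.454781, sp=-1, e=sp−y≈-0.545219; I≈-0.690844, D=e−e_prev≈-1.237094; u=3/4·(-0.545219)+3/4·(-0.690844)+1/4·(-1.237094)≈-1.236320; next y=7/10·(-0.454781)+1·(-1.236320)≈-1.554667
n=5: y≈-1.554667, sp=-1, e=sp−y≈0.554667; I≈-0.136177, D=e−e_prev≈1.099886; u=3/4·0.554667+3/4·(-0.136177)+1/4·1.099886≈0.588839; next y=7/10·(-1.554667)+1·0.588839≈-0.499428
n=6: y≈-0.499428, sp=4, e=sp−y≈4.499428; I≈4.363251, D=e−e_prev≈3.944760; u=3/4·4.499428+3/4·4.363251+1/4·3.944760≈7.633199; next y=7/10·(-0.499428)+1·7.633199≈7.283600
n=7: y≈7.283600, sp=5, e=sp−y≈-2.283600; I≈2.079651, D=e−e_prev≈-6.783027; u=3/4·(-2.283600)+3/4·2.079651+1/4·(-6.783027)≈-1.848718; next y=7/10·7.283600+1·(-1.848718)≈3.249802
n=8: y≈3.249802, sp=5, e=sp−y≈1.750198; I≈3.829850, D=e−e_prev≈4.033798; u=3/4·1.750198+3/4·3.829850+1/4·4.033798≈5.193486; next y=7/10·3.249802+1·5.193486≈7.468347
n=9: y≈7.468347, sp=5, e=sp−y≈-2.468347; I≈1.361503, D=e−e_prev≈-4.218545; u=3/4·(-2.468347)+3/4·1.361503+1/4·(-4.218545)≈-1.884769; next y=7/10·7.468347+1·(-1.884769)≈3.343074

0 -1 -1.750 0.000
1 -1 0.813 -1.750
2 -1 -1.403 -0.413
3 -1 0.730 -1.692
4 -1 -1.236 -0.455
5 -1 0.589 -1.555
6 4 7.633 -0.499
7 5 -1.849 7.284
8 5 5.193 3.250
9 5 -1.885 7.468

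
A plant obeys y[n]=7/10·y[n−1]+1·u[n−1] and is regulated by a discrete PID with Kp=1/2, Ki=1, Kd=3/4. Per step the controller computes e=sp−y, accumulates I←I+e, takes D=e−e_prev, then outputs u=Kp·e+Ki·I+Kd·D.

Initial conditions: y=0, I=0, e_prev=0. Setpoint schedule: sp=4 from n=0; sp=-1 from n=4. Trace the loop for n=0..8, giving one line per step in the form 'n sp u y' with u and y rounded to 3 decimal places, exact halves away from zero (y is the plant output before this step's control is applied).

(exact arithmetic carried between steps; '≈' marks a value shown rounded to 6 d.p. or computed from one; I and e_prev carry over from the previous line; the table rounds u and y to 3 d.p., halves away from zero)
n=0: y=0, sp=4, e=sp−y=4; I=4, D=e−e_prev=4; u=1/2·4+1·4+3/4·4=9; next y=7/10·0+1·9=9
n=1: y=9, sp=4, e=sp−y=-5; I=-1, D=e−e_prev=-9; u=1/2·(-5)+1·(-1)+3/4·(-9)=-10.25; next y=7/10·9+1·(-10.25)=-3.95
n=2: y=-3.95, sp=4, e=sp−y=7.95; I=6.95, D=e−e_prev=12.95; u=1/2·7.95+1·6.95+3/4·12.95=20.6375; next y=7/10·(-3.95)+1·20.6375=17.8725
n=3: y=17.8725, sp=4, e=sp−y=-13.8725; I=-6.9225, D=e−e_prev=-21.8225; u=1/2·(-13.8725)+1·(-6.9225)+3/4·(-21.8225)=-30.225625; next y=7/10·17.8725+1·(-30.225625)=-17.714875
n=4: y=-17.714875, sp=-1, e=sp−y=16.714875; I=9.792375, D=e−e_prev=30.587375; u=1/2·16.714875+1·9.792375+3/4·30.587375≈41.090344; next y=7/10·(-17.714875)+1·41.090344≈28.689931
n=5: y≈28.689931, sp=-1, e=sp−y≈-29.689931; I≈-19.897556, D=e−e_prev≈-46.404806; u=1/2·(-29.689931)+1·(-19.897556)+3/4·(-46.404806)≈-69.546127; next y=7/10·28.689931+1·(-69.546127)≈-49.463175
n=6: y≈-49.463175, sp=-1, e=sp−y≈48.463175; I≈28.565618, D=e−e_prev≈78.153106; u=1/2·48.463175+1·28.565618+3/4·78.153106≈111.412035; next y=7/10·(-49.463175)+1·111.412035≈76.787813
n=7: y≈76.787813, sp=-1, e=sp−y≈-77.787813; I≈-49.222195, D=e−e_prev≈-126.250988; u=1/2·(-77.787813)+1·(-49.222195)+3/4·(-126.250988)≈-182.804342; next y=7/10·76.787813+1·(-182.804342)≈-129.052873
n=8: y≈-129.052873, sp=-1, e=sp−y≈128.052873; I≈78.830678, D=e−e_prev≈205.840686; u=1/2·128.052873+1·78.830678+3/4·205.840686≈297.237629; next y=7/10·(-129.052873)+1·297.237629≈206.900618

0 4 9.000 0.000
1 4 -10.250 9.000
2 4 20.638 -3.950
3 4 -30.226 17.873
4 -1 41.090 -17.715
5 -1 -69.546 28.690
6 -1 111.412 -49.463
7 -1 -182.804 76.788
8 -1 297.238 -129.053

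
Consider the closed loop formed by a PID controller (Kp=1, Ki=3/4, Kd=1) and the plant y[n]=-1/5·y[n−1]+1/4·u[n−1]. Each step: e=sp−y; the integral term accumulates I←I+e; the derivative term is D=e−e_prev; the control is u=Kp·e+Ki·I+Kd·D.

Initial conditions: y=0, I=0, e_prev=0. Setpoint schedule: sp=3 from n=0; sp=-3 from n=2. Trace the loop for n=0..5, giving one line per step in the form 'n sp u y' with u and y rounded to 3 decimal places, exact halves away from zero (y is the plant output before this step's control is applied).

0 3 8.250 0.000
1 3 1.828 2.063
2 -3 -6.357 0.045
3 -3 -0.141 -1.598
4 -3 -8.012 0.284
5 -3 -2.146 -2.060

(exact arithmetic carried between steps; '≈' marks a value shown rounded to 6 d.p. or computed from one; I and e_prev carry over from the previous line; the table rounds u and y to 3 d.p., halves away from zero)
n=0: y=0, sp=3, e=sp−y=3; I=3, D=e−e_prev=3; u=1·3+3/4·3+1·3=8.25; next y=-1/5·0+1/4·8.25=2.0625
n=1: y=2.0625, sp=3, e=sp−y=0.9375; I=3.9375, D=e−e_prev=-2.0625; u=1·0.9375+3/4·3.9375+1·(-2.0625)=1.828125; next y=-1/5·2.0625+1/4·1.828125≈0.044531
n=2: y≈0.044531, sp=-3, e=sp−y≈-3.044531; I≈0.892969, D=e−e_prev≈-3.982031; u=1·(-3.044531)+3/4·0.892969+1·(-3.982031)≈-6.356836; next y=-1/5·0.044531+1/4·(-6.356836)≈-1.598115
n=3: y≈-1.598115, sp=-3, e=sp−y≈-1.401885; I≈-0.508916, D=e−e_prev≈1.642646; u=1·(-1.401885)+3/4·(-0.508916)+1·1.642646≈-0.140925; next y=-1/5·(-1.598115)+1/4·(-0.140925)≈0.284392
n=4: y≈0.284392, sp=-3, e=sp−y≈-3.284392; I≈-3.793308, D=e−e_prev≈-1.882507; u=1·(-3.284392)+3/4·(-3.793308)+1·(-1.882507)≈-8.011879; next y=-1/5·0.284392+1/4·(-8.011879)≈-2.059848
n=5: y≈-2.059848, sp=-3, e=sp−y≈-0.940152; I≈-4.733460, D=e−e_prev≈2.344240; u=1·(-0.940152)+3/4·(-4.733460)+1·2.344240≈-2.146006; next y=-1/5·(-2.059848)+1/4·(-2.146006)≈-0.124532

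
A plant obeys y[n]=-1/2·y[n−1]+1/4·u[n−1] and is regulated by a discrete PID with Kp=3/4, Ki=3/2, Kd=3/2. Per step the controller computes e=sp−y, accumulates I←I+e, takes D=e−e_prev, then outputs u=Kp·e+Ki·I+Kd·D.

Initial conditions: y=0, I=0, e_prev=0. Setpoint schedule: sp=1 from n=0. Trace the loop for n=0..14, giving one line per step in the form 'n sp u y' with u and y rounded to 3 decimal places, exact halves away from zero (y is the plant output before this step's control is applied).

(exact arithmetic carried between steps; '≈' marks a value shown rounded to 6 d.p. or computed from one; I and e_prev carry over from the previous line; the table rounds u and y to 3 d.p., halves away from zero)
n=0: y=0, sp=1, e=sp−y=1; I=1, D=e−e_prev=1; u=3/4·1+3/2·1+3/2·1=3.75; next y=-1/2·0+1/4·3.75=0.9375
n=1: y=0.9375, sp=1, e=sp−y=0.0625; I=1.0625, D=e−e_prev=-0.9375; u=3/4·0.0625+3/2·1.0625+3/2·(-0.9375)=0.234375; next y=-1/2·0.9375+1/4·0.234375≈-0.410156
n=2: y≈-0.410156, sp=1, e=sp−y≈1.410156; I≈2.472656, D=e−e_prev≈1.347656; u=3/4·1.410156+3/2·2.472656+3/2·1.347656≈6.788086; next y=-1/2·(-0.410156)+1/4·6.788086≈1.902100
n=3: y≈1.902100, sp=1, e=sp−y≈-0.902100; I≈1.570557, D=e−e_prev≈-2.312256; u=3/4·(-0.902100)+3/2·1.570557+3/2·(-2.312256)≈-1.789124; next y=-1/2·1.902100+1/4·(-1.789124)≈-1.398331
n=4: y≈-1.398331, sp=1, e=sp−y≈2.398331; I≈3.968887, D=e−e_prev≈3.300430; u=3/4·2.398331+3/2·3.968887+3/2·3.300430≈12.702724; next y=-1/2·(-1.398331)+1/4·12.702724≈3.874846
n=5: y≈3.874846, sp=1, e=sp−y≈-2.874846; I≈1.094041, D=e−e_prev≈-5.273177; u=3/4·(-2.874846)+3/2·1.094041+3/2·(-5.273177)≈-8.424839; next y=-1/2·3.874846+1/4·(-8.424839)≈-4.043633
n=6: y≈-4.043633, sp=1, e=sp−y≈5.043633; I≈6.137674, D=e−e_prev≈7.918480; u=3/4·5.043633+3/2·6.137674+3/2·7.918480≈24.866955; next y=-1/2·(-4.043633)+1/4·24.866955≈8.238555
n=7: y≈8.238555, sp=1, e=sp−y≈-7.238555; I≈-1.100881, D=e−e_prev≈-12.282188; u=3/4·(-7.238555)+3/2·(-1.100881)+3/2·(-12.282188)≈-25.503521; next y=-1/2·8.238555+1/4·(-25.503521)≈-10.495158
n=8: y≈-10.495158, sp=1, e=sp−y≈11.495158; I≈10.394277, D=e−e_prev≈18.733713; u=3/4·11.495158+3/2·10.394277+3/2·18.733713≈52.313353; next y=-1/2·(-10.495158)+1/4·52.313353≈18.325917
n=9: y≈18.325917, sp=1, e=sp−y≈-17.325917; I≈-6.931641, D=e−e_prev≈-28.821075; u=3/4·(-17.325917)+3/2·(-6.931641)+3/2·(-28.821075)≈-66.623511; next y=-1/2·18.325917+1/4·(-66.623511)≈-25.818836
n=10: y≈-25.818836, sp=1, e=sp−y≈26.818836; I≈19.887196, D=e−e_prev≈44.144753; u=3/4·26.818836+3/2·19.887196+3/2·44.144753≈116.162051; next y=-1/2·(-25.818836)+1/4·116.162051≈41.949931
n=11: y≈41.949931, sp=1, e=sp−y≈-40.949931; I≈-21.062735, D=e−e_prev≈-67.768767; u=3/4·(-40.949931)+3/2·(-21.062735)+3/2·(-67.768767)≈-163.959702; next y=-1/2·41.949931+1/4·(-163.959702)≈-61.964891
n=12: y≈-61.964891, sp=1, e=sp−y≈62.964891; I≈41.902156, D=e−e_prev≈103.914822; u=3/4·62.964891+3/2·41.902156+3/2·103.914822≈265.949135; next y=-1/2·(-61.964891)+1/4·265.949135≈97.469729
n=13: y≈97.469729, sp=1, e=sp−y≈-96.469729; I≈-54.567573, D=e−e_prev≈-159.434620; u=3/4·(-96.469729)+3/2·(-54.567573)+3/2·(-159.434620)≈-393.355587; next y=-1/2·97.469729+1/4·(-393.355587)≈-147.073761
n=14: y≈-147.073761, sp=1, e=sp−y≈148.073761; I≈93.506188, D=e−e_prev≈244.543491; u=3/4·148.073761+3/2·93.506188+3/2·244.543491≈618.129839; next y=-1/2·(-147.073761)+1/4·618.129839≈228.069340

0 1 3.750 0.000
1 1 0.234 0.938
2 1 6.788 -0.410
3 1 -1.789 1.902
4 1 12.703 -1.398
5 1 -8.425 3.875
6 1 24.867 -4.044
7 1 -25.504 8.239
8 1 52.313 -10.495
9 1 -66.624 18.326
10 1 116.162 -25.819
11 1 -163.960 41.950
12 1 265.949 -61.965
13 1 -393.356 97.470
14 1 618.130 -147.074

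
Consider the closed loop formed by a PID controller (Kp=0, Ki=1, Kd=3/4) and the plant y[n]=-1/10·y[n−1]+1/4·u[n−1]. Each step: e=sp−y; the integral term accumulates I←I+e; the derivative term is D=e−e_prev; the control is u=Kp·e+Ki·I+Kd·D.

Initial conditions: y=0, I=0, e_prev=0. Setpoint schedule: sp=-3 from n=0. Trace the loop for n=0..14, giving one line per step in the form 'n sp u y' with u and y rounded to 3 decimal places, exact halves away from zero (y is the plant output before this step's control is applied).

0 -3 -5.250 0.000
1 -3 -3.703 -1.313
2 -3 -7.281 -0.795
3 -3 -7.442 -1.741
4 -3 -9.506 -1.686
5 -3 -9.867 -2.208
6 -3 -10.983 -2.246
7 -3 -11.284 -2.521
8 -3 -11.886 -2.569
9 -3 -12.098 -2.715
10 -3 -12.425 -2.753
11 -3 -12.565 -2.831
12 -3 -12.745 -2.858
13 -3 -12.833 -2.900
14 -3 -12.933 -2.918

(exact arithmetic carried between steps; '≈' marks a value shown rounded to 6 d.p. or computed from one; I and e_prev carry over from the previous line; the table rounds u and y to 3 d.p., halves away from zero)
n=0: y=0, sp=-3, e=sp−y=-3; I=-3, D=e−e_prev=-3; u=0·(-3)+1·(-3)+3/4·(-3)=-5.25; next y=-1/10·0+1/4·(-5.25)=-1.3125
n=1: y=-1.3125, sp=-3, e=sp−y=-1.6875; I=-4.6875, D=e−e_prev=1.3125; u=0·(-1.6875)+1·(-4.6875)+3/4·1.3125=-3.703125; next y=-1/10·(-1.3125)+1/4·(-3.703125)≈-0.794531
n=2: y≈-0.794531, sp=-3, e=sp−y≈-2.205469; I≈-6.892969, D=e−e_prev≈-0.517969; u=0·(-2.205469)+1·(-6.892969)+3/4·(-0.517969)≈-7.281445; next y=-1/10·(-0.794531)+1/4·(-7.281445)≈-1.740908
n=3: y≈-1.740908, sp=-3, e=sp−y≈-1.259092; I≈-8.152061, D=e−e_prev≈0.946377; u=0·(-1.259092)+1·(-8.152061)+3/4·0.946377≈-7.442278; next y=-1/10·(-1.740908)+1/4·(-7.442278)≈-1.686479
n=4: y≈-1.686479, sp=-3, e=sp−y≈-1.313521; I≈-9.465582, D=e−e_prev≈-0.054430; u=0·(-1.313521)+1·(-9.465582)+3/4·(-0.054430)≈-9.506404; next y=-1/10·(-1.686479)+1/4·(-9.506404)≈-2.207953
n=5: y≈-2.207953, sp=-3, e=sp−y≈-0.792047; I≈-10.257629, D=e−e_prev≈0.521475; u=0·(-0.792047)+1·(-10.257629)+3/4·0.521475≈-9.866523; next y=-1/10·(-2.207953)+1/4·(-9.866523)≈-2.245835
n=6: y≈-2.245835, sp=-3, e=sp−y≈-0.754165; I≈-11.011793, D=e−e_prev≈0.037882; u=0·(-0.754165)+1·(-11.011793)+3/4·0.037882≈-10.983382; next y=-1/10·(-2.245835)+1/4·(-10.983382)≈-2.521262
n=7: y≈-2.521262, sp=-3, e=sp−y≈-0.478738; I≈-11.490531, D=e−e_prev≈0.275426; u=0·(-0.478738)+1·(-11.490531)+3/4·0.275426≈-11.283962; next y=-1/10·(-2.521262)+1/4·(-11.283962)≈-2.568864
n=8: y≈-2.568864, sp=-3, e=sp−y≈-0.431136; I≈-11.921667, D=e−e_prev≈0.047602; u=0·(-0.431136)+1·(-11.921667)+3/4·0.047602≈-11.885966; next y=-1/10·(-2.568864)+1/4·(-11.885966)≈-2.714605
n=9: y≈-2.714605, sp=-3, e=sp−y≈-0.285395; I≈-12.207062, D=e−e_prev≈0.145741; u=0·(-0.285395)+1·(-12.207062)+3/4·0.145741≈-12.097757; next y=-1/10·(-2.714605)+1/4·(-12.097757)≈-2.752979
n=10: y≈-2.752979, sp=-3, e=sp−y≈-0.247021; I≈-12.454084, D=e−e_prev≈0.038374; u=0·(-0.247021)+1·(-12.454084)+3/4·0.038374≈-12.425303; next y=-1/10·(-2.752979)+1/4·(-12.425303)≈-2.831028
n=11: y≈-2.831028, sp=-3, e=sp−y≈-0.168972; I≈-12.623056, D=e−e_prev≈0.078049; u=0·(-0.168972)+1·(-12.623056)+3/4·0.078049≈-12.564519; next y=-1/10·(-2.831028)+1/4·(-12.564519)≈-2.858027
n=12: y≈-2.858027, sp=-3, e=sp−y≈-0.141973; I≈-12.765029, D=e−e_prev≈0.026999; u=0·(-0.141973)+1·(-12.765029)+3/4·0.026999≈-12.744780; next y=-1/10·(-2.858027)+1/4·(-12.744780)≈-2.900392
n=13: y≈-2.900392, sp=-3, e=sp−y≈-0.099608; I≈-12.864637, D=e−e_prev≈0.042365; u=0·(-0.099608)+1·(-12.864637)+3/4·0.042365≈-12.832863; next y=-1/10·(-2.900392)+1/4·(-12.832863)≈-2.918176
n=14: y≈-2.918176, sp=-3, e=sp−y≈-0.081824; I≈-12.946460, D=e−e_prev≈0.017784; u=0·(-0.081824)+1·(-12.946460)+3/4·0.017784≈-12.933122; next y=-1/10·(-2.918176)+1/4·(-12.933122)≈-2.941463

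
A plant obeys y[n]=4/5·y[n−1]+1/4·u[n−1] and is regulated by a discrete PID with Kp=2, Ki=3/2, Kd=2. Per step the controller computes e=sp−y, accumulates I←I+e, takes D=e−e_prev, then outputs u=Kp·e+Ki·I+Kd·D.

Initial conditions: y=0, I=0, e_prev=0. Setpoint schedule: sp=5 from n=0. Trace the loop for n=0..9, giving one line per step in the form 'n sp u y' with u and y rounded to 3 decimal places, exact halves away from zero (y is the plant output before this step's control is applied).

(exact arithmetic carried between steps; '≈' marks a value shown rounded to 6 d.p. or computed from one; I and e_prev carry over from the previous line; the table rounds u and y to 3 d.p., halves away from zero)
n=0: y=0, sp=5, e=sp−y=5; I=5, D=e−e_prev=5; u=2·5+3/2·5+2·5=27.5; next y=4/5·0+1/4·27.5=6.875
n=1: y=6.875, sp=5, e=sp−y=-1.875; I=3.125, D=e−e_prev=-6.875; u=2·(-1.875)+3/2·3.125+2·(-6.875)=-12.8125; next y=4/5·6.875+1/4·(-12.8125)=2.296875
n=2: y=2.296875, sp=5, e=sp−y=2.703125; I=5.828125, D=e−e_prev=4.578125; u=2·2.703125+3/2·5.828125+2·4.578125≈23.304688; next y=4/5·2.296875+1/4·23.304688≈7.663672
n=3: y≈7.663672, sp=5, e=sp−y≈-2.663672; I≈3.164453, D=e−e_prev≈-5.366797; u=2·(-2.663672)+3/2·3.164453+2·(-5.366797)≈-11.314258; next y=4/5·7.663672+1/4·(-11.314258)≈3.302373
n=4: y≈3.302373, sp=5, e=sp−y≈1.697627; I≈4.862080, D=e−e_prev≈4.361299; u=2·1.697627+3/2·4.862080+2·4.361299≈19.410972; next y=4/5·3.302373+1/4·19.410972≈7.494641
n=5: y≈7.494641, sp=5, e=sp−y≈-2.494641; I≈2.367439, D=e−e_prev≈-4.192268; u=2·(-2.494641)+3/2·2.367439+2·(-4.192268)≈-9.822661; next y=4/5·7.494641+1/4·(-9.822661)≈3.540048
n=6: y≈3.540048, sp=5, e=sp−y≈1.459952; I≈3.827391, D=e−e_prev≈3.954594; u=2·1.459952+3/2·3.827391+2·3.954594≈16.570178; next y=4/5·3.540048+1/4·16.570178≈6.974583
n=7: y≈6.974583, sp=5, e=sp−y≈-1.974583; I≈1.852808, D=e−e_prev≈-3.434535; u=2·(-1.974583)+3/2·1.852808+2·(-3.434535)≈-8.039023; next y=4/5·6.974583+1/4·(-8.039023)≈3.569910
n=8: y≈3.569910, sp=5, e=sp−y≈1.430090; I≈3.282898, D=e−e_prev≈3.404672; u=2·1.430090+3/2·3.282898+2·3.404672≈14.593870; next y=4/5·3.569910+1/4·14.593870≈6.504396
n=9: y≈6.504396, sp=5, e=sp−y≈-1.504396; I≈1.778502, D=e−e_prev≈-2.934486; u=2·(-1.504396)+3/2·1.778502+2·(-2.934486)≈-6.210010; next y=4/5·6.504396+1/4·(-6.210010)≈3.651014

0 5 27.500 0.000
1 5 -12.813 6.875
2 5 23.305 2.297
3 5 -11.314 7.664
4 5 19.411 3.302
5 5 -9.823 7.495
6 5 16.570 3.540
7 5 -8.039 6.975
8 5 14.594 3.570
9 5 -6.210 6.504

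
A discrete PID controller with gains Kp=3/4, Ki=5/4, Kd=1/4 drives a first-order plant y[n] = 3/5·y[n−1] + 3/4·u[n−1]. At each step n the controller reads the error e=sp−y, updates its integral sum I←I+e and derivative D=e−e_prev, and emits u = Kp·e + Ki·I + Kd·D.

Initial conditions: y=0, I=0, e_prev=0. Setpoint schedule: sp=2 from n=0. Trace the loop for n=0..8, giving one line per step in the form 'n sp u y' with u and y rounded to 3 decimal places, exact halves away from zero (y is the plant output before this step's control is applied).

(exact arithmetic carried between steps; '≈' marks a value shown rounded to 6 d.p. or computed from one; I and e_prev carry over from the previous line; the table rounds u and y to 3 d.p., halves away from zero)
n=0: y=0, sp=2, e=sp−y=2; I=2, D=e−e_prev=2; u=3/4·2+5/4·2+1/4·2=4.5; next y=3/5·0+3/4·4.5=3.375
n=1: y=3.375, sp=2, e=sp−y=-1.375; I=0.625, D=e−e_prev=-3.375; u=3/4·(-1.375)+5/4·0.625+1/4·(-3.375)=-1.09375; next y=3/5·3.375+3/4·(-1.09375)≈1.204688
n=2: y≈1.204688, sp=2, e=sp−y≈0.795313; I≈1.420313, D=e−e_prev≈2.170313; u=3/4·0.795313+5/4·1.420313+1/4·2.170313≈2.914453; next y=3/5·1.204688+3/4·2.914453≈2.908652
n=3: y≈2.908652, sp=2, e=sp−y≈-0.908652; I≈0.511660, D=e−e_prev≈-1.703965; u=3/4·(-0.908652)+5/4·0.511660+1/4·(-1.703965)≈-0.467905; next y=3/5·2.908652+3/4·(-0.467905)≈1.394262
n=4: y≈1.394262, sp=2, e=sp−y≈0.605738; I≈1.117398, D=e−e_prev≈1.514390; u=3/4·0.605738+5/4·1.117398+1/4·1.514390≈2.229648; next y=3/5·1.394262+3/4·2.229648≈2.508793
n=5: y≈2.508793, sp=2, e=sp−y≈-0.508793; I≈0.608604, D=e−e_prev≈-1.114531; u=3/4·(-0.508793)+5/4·0.608604+1/4·(-1.114531)≈0.100528; next y=3/5·2.508793+3/4·0.100528≈1.580672
n=6: y≈1.580672, sp=2, e=sp−y≈0.419328; I≈1.027933, D=e−e_prev≈0.928121; u=3/4·0.419328+5/4·1.027933+1/4·0.928121≈1.831442; next y=3/5·1.580672+3/4·1.831442≈2.321985
n=7: y≈2.321985, sp=2, e=sp−y≈-0.321985; I≈0.705948, D=e−e_prev≈-0.741313; u=3/4·(-0.321985)+5/4·0.705948+1/4·(-0.741313)≈0.455618; next y=3/5·2.321985+3/4·0.455618≈1.734904
n=8: y≈1.734904, sp=2, e=sp−y≈0.265096; I≈0.971043, D=e−e_prev≈0.587080; u=3/4·0.265096+5/4·0.971043+1/4·0.587080≈1.559396; next y=3/5·1.734904+3/4·1.559396≈2.210490

0 2 4.500 0.000
1 2 -1.094 3.375
2 2 2.914 1.205
3 2 -0.468 2.909
4 2 2.230 1.394
5 2 0.101 2.509
6 2 1.831 1.581
7 2 0.456 2.322
8 2 1.559 1.735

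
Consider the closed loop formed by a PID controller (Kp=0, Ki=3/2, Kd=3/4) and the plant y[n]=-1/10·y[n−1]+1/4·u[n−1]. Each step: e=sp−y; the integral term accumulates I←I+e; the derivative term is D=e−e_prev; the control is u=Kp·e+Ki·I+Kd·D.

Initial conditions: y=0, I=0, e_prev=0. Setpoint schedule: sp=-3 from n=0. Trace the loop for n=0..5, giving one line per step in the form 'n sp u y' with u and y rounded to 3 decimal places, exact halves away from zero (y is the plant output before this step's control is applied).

0 -3 -6.750 0.000
1 -3 -5.203 -1.688
2 -3 -9.687 -1.132
3 -3 -9.425 -2.309
4 -3 -11.757 -2.125
5 -3 -11.579 -2.727

(exact arithmetic carried between steps; '≈' marks a value shown rounded to 6 d.p. or computed from one; I and e_prev carry over from the previous line; the table rounds u and y to 3 d.p., halves away from zero)
n=0: y=0, sp=-3, e=sp−y=-3; I=-3, D=e−e_prev=-3; u=0·(-3)+3/2·(-3)+3/4·(-3)=-6.75; next y=-1/10·0+1/4·(-6.75)=-1.6875
n=1: y=-1.6875, sp=-3, e=sp−y=-1.3125; I=-4.3125, D=e−e_prev=1.6875; u=0·(-1.3125)+3/2·(-4.3125)+3/4·1.6875=-5.203125; next y=-1/10·(-1.6875)+1/4·(-5.203125)≈-1.132031
n=2: y≈-1.132031, sp=-3, e=sp−y≈-1.867969; I≈-6.180469, D=e−e_prev≈-0.555469; u=0·(-1.867969)+3/2·(-6.180469)+3/4·(-0.555469)≈-9.687305; next y=-1/10·(-1.132031)+1/4·(-9.687305)≈-2.308623
n=3: y≈-2.308623, sp=-3, e=sp−y≈-0.691377; I≈-6.871846, D=e−e_prev≈1.176592; u=0·(-0.691377)+3/2·(-6.871846)+3/4·1.176592≈-9.425325; next y=-1/10·(-2.308623)+1/4·(-9.425325)≈-2.125469
n=4: y≈-2.125469, sp=-3, e=sp−y≈-0.874531; I≈-7.746377, D=e−e_prev≈-0.183154; u=0·(-0.874531)+3/2·(-7.746377)+3/4·(-0.183154)≈-11.756931; next y=-1/10·(-2.125469)+1/4·(-11.756931)≈-2.726686
n=5: y≈-2.726686, sp=-3, e=sp−y≈-0.273314; I≈-8.019691, D=e−e_prev≈0.601217; u=0·(-0.273314)+3/2·(-8.019691)+3/4·0.601217≈-11.578624; next y=-1/10·(-2.726686)+1/4·(-11.578624)≈-2.621987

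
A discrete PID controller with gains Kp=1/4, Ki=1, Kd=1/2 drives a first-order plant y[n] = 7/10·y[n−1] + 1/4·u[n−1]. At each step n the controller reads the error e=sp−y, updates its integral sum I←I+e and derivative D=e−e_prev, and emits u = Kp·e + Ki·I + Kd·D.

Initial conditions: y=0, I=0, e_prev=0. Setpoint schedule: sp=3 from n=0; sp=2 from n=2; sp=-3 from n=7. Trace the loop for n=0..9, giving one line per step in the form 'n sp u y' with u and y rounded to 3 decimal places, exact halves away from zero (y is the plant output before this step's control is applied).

(exact arithmetic carried between steps; '≈' marks a value shown rounded to 6 d.p. or computed from one; I and e_prev carry over from the previous line; the table rounds u and y to 3 d.p., halves away from zero)
n=0: y=0, sp=3, e=sp−y=3; I=3, D=e−e_prev=3; u=1/4·3+1·3+1/2·3=5.25; next y=7/10·0+1/4·5.25=1.3125
n=1: y=1.3125, sp=3, e=sp−y=1.6875; I=4.6875, D=e−e_prev=-1.3125; u=1/4·1.6875+1·4.6875+1/2·(-1.3125)=4.453125; next y=7/10·1.3125+1/4·4.453125≈2.032031
n=2: y≈2.032031, sp=2, e=sp−y≈-0.032031; I≈4.655469, D=e−e_prev≈-1.719531; u=1/4·(-0.032031)+1·4.655469+1/2·(-1.719531)≈3.787695; next y=7/10·2.032031+1/4·3.787695≈2.369346
n=3: y≈2.369346, sp=2, e=sp−y≈-0.369346; I≈4.286123, D=e−e_prev≈-0.337314; u=1/4·(-0.369346)+1·4.286123+1/2·(-0.337314)≈4.025129; next y=7/10·2.369346+1/4·4.025129≈2.664824
n=4: y≈2.664824, sp=2, e=sp−y≈-0.664824; I≈3.621299, D=e−e_prev≈-0.295479; u=1/4·(-0.664824)+1·3.621299+1/2·(-0.295479)≈3.307353; next y=7/10·2.664824+1/4·3.307353≈2.692215
n=5: y≈2.692215, sp=2, e=sp−y≈-0.692215; I≈2.929083, D=e−e_prev≈-0.027391; u=1/4·(-0.692215)+1·2.929083+1/2·(-0.027391)≈2.742334; next y=7/10·2.692215+1/4·2.742334≈2.570134
n=6: y≈2.570134, sp=2, e=sp−y≈-0.570134; I≈2.358949, D=e−e_prev≈0.122081; u=1/4·(-0.570134)+1·2.358949+1/2·0.122081≈2.277456; next y=7/10·2.570134+1/4·2.277456≈2.368458
n=7: y≈2.368458, sp=-3, e=sp−y≈-5.368458; I≈-3.009509, D=e−e_prev≈-4.798324; u=1/4·(-5.368458)+1·(-3.009509)+1/2·(-4.798324)≈-6.750785; next y=7/10·2.368458+1/4·(-6.750785)≈-0.029776
n=8: y≈-0.029776, sp=-3, e=sp−y≈-2.970224; I≈-5.979733, D=e−e_prev≈2.398234; u=1/4·(-2.970224)+1·(-5.979733)+1/2·2.398234≈-5.523172; next y=7/10·(-0.029776)+1/4·(-5.523172)≈-1.401636
n=9: y≈-1.401636, sp=-3, e=sp−y≈-1.598364; I≈-7.578097, D=e−e_prev≈1.371860; u=1/4·(-1.598364)+1·(-7.578097)+1/2·1.371860≈-7.291758; next y=7/10·(-1.401636)+1/4·(-7.291758)≈-2.804085

0 3 5.250 0.000
1 3 4.453 1.313
2 2 3.788 2.032
3 2 4.025 2.369
4 2 3.307 2.665
5 2 2.742 2.692
6 2 2.277 2.570
7 -3 -6.751 2.368
8 -3 -5.523 -0.030
9 -3 -7.292 -1.402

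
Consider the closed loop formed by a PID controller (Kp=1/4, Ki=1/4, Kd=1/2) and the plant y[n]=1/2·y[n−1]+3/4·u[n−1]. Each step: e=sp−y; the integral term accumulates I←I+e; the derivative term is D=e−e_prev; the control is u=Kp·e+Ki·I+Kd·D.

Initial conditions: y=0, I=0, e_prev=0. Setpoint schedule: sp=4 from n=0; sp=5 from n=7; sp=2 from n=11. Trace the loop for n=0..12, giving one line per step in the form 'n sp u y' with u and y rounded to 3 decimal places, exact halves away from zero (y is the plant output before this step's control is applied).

0 4 4.000 0.000
1 4 0.000 3.000
2 4 3.250 1.500
3 4 1.438 3.188
4 4 3.000 2.672
5 4 2.160 3.586
6 4 2.894 3.413
7 5 3.490 3.877
8 5 2.824 4.556
9 5 3.435 4.396
10 5 3.127 4.774
11 2 0.414 4.732
12 2 3.266 2.677

(exact arithmetic carried between steps; '≈' marks a value shown rounded to 6 d.p. or computed from one; I and e_prev carry over from the previous line; the table rounds u and y to 3 d.p., halves away from zero)
n=0: y=0, sp=4, e=sp−y=4; I=4, D=e−e_prev=4; u=1/4·4+1/4·4+1/2·4=4; next y=1/2·0+3/4·4=3
n=1: y=3, sp=4, e=sp−y=1; I=5, D=e−e_prev=-3; u=1/4·1+1/4·5+1/2·(-3)=0; next y=1/2·3+3/4·0=1.5
n=2: y=1.5, sp=4, e=sp−y=2.5; I=7.5, D=e−e_prev=1.5; u=1/4·2.5+1/4·7.5+1/2·1.5=3.25; next y=1/2·1.5+3/4·3.25=3.1875
n=3: y=3.1875, sp=4, e=sp−y=0.8125; I=8.3125, D=e−e_prev=-1.6875; u=1/4·0.8125+1/4·8.3125+1/2·(-1.6875)=1.4375; next y=1/2·3.1875+3/4·1.4375=2.671875
n=4: y=2.671875, sp=4, e=sp−y=1.328125; I=9.640625, D=e−e_prev=0.515625; u=1/4·1.328125+1/4·9.640625+1/2·0.515625=3; next y=1/2·2.671875+3/4·3≈3.585938
n=5: y≈3.585938, sp=4, e=sp−y≈0.414063; I≈10.054688, D=e−e_prev≈-0.914063; u=1/4·0.414063+1/4·10.054688+1/2·(-0.914063)≈2.160156; next y=1/2·3.585938+3/4·2.160156≈3.413086
n=6: y≈3.413086, sp=4, e=sp−y≈0.586914; I≈10.641602, D=e−e_prev≈0.172852; u=1/4·0.586914+1/4·10.641602+1/2·0.172852≈2.893555; next y=1/2·3.413086+3/4·2.893555≈3.876709
n=7: y≈3.876709, sp=5, e=sp−y≈1.123291; I≈11.764893, D=e−e_prev≈0.536377; u=1/4·1.123291+1/4·11.764893+1/2·0.536377≈3.490234; next y=1/2·3.876709+3/4·3.490234≈4.556030
n=8: y≈4.556030, sp=5, e=sp−y≈0.443970; I≈12.208862, D=e−e_prev≈-0.679321; u=1/4·0.443970+1/4·12.208862+1/2·(-0.679321)≈2.823547; next y=1/2·4.556030+3/4·2.823547≈4.395676
n=9: y≈4.395676, sp=5, e=sp−y≈0.604324; I≈12.813187, D=e−e_prev≈0.160355; u=1/4·0.604324+1/4·12.813187+1/2·0.160355≈3.434555; next y=1/2·4.395676+3/4·3.434555≈4.773754
n=10: y≈4.773754, sp=5, e=sp−y≈0.226246; I≈13.039433, D=e−e_prev≈-0.378078; u=1/4·0.226246+1/4·13.039433+1/2·(-0.378078)≈3.127380; next y=1/2·4.773754+3/4·3.127380≈4.732412
n=11: y≈4.732412, sp=2, e=sp−y≈-2.732412; I≈10.307020, D=e−e_prev≈-2.958658; u=1/4·(-2.732412)+1/4·10.307020+1/2·(-2.958658)≈0.414323; next y=1/2·4.732412+3/4·0.414323≈2.676948
n=12: y≈2.676948, sp=2, e=sp−y≈-0.676948; I≈9.630072, D=e−e_prev≈2.055464; u=1/4·(-0.676948)+1/4·9.630072+1/2·2.055464≈3.266013; next y=1/2·2.676948+3/4·3.266013≈3.787984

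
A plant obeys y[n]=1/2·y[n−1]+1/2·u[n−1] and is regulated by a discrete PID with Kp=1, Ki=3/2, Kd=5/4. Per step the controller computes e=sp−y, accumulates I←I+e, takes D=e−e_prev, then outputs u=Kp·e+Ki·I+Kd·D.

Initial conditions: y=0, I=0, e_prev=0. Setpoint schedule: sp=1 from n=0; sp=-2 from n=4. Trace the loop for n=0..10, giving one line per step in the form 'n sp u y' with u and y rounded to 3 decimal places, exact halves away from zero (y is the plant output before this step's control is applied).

(exact arithmetic carried between steps; '≈' marks a value shown rounded to 6 d.p. or computed from one; I and e_prev carry over from the previous line; the table rounds u and y to 3 d.p., halves away from zero)
n=0: y=0, sp=1, e=sp−y=1; I=1, D=e−e_prev=1; u=1·1+3/2·1+5/4·1=3.75; next y=1/2·0+1/2·3.75=1.875
n=1: y=1.875, sp=1, e=sp−y=-0.875; I=0.125, D=e−e_prev=-1.875; u=1·(-0.875)+3/2·0.125+5/4·(-1.875)=-3.03125; next y=1/2·1.875+1/2·(-3.03125)=-0.578125
n=2: y=-0.578125, sp=1, e=sp−y=1.578125; I=1.703125, D=e−e_prev=2.453125; u=1·1.578125+3/2·1.703125+5/4·2.453125≈7.199219; next y=1/2·(-0.578125)+1/2·7.199219≈3.310547
n=3: y≈3.310547, sp=1, e=sp−y≈-2.310547; I≈-0.607422, D=e−e_prev≈-3.888672; u=1·(-2.310547)+3/2·(-0.607422)+5/4·(-3.888672)≈-8.082520; next y=1/2·3.310547+1/2·(-8.082520)≈-2.385986
n=4: y≈-2.385986, sp=-2, e=sp−y≈0.385986; I≈-0.221436, D=e−e_prev≈2.696533; u=1·0.385986+3/2·(-0.221436)+5/4·2.696533≈3.424500; next y=1/2·(-2.385986)+1/2·3.424500≈0.519257
n=5: y≈0.519257, sp=-2, e=sp−y≈-2.519257; I≈-2.740692, D=e−e_prev≈-2.905243; u=1·(-2.519257)+3/2·(-2.740692)+5/4·(-2.905243)≈-10.261848; next y=1/2·0.519257+1/2·(-10.261848)≈-4.871296
n=6: y≈-4.871296, sp=-2, e=sp−y≈2.871296; I≈0.130604, D=e−e_prev≈5.390553; u=1·2.871296+3/2·0.130604+5/4·5.390553≈9.805392; next y=1/2·(-4.871296)+1/2·9.805392≈2.467048
n=7: y≈2.467048, sp=-2, e=sp−y≈-4.467048; I≈-4.336444, D=e−e_prev≈-7.338344; u=1·(-4.467048)+3/2·(-4.336444)+5/4·(-7.338344)≈-20.144645; next y=1/2·2.467048+1/2·(-20.144645)≈-8.838798
n=8: y≈-8.838798, sp=-2, e=sp−y≈6.838798; I≈2.502354, D=e−e_prev≈11.305847; u=1·6.838798+3/2·2.502354+5/4·11.305847≈24.724637; next y=1/2·(-8.838798)+1/2·24.724637≈7.942920
n=9: y≈7.942920, sp=-2, e=sp−y≈-9.942920; I≈-7.440566, D=e−e_prev≈-16.781718; u=1·(-9.942920)+3/2·(-7.440566)+5/4·(-16.781718)≈-42.080915; next y=1/2·7.942920+1/2·(-42.080915)≈-17.068998
n=10: y≈-17.068998, sp=-2, e=sp−y≈15.068998; I≈7.628432, D=e−e_prev≈25.011917; u=1·15.068998+3/2·7.628432+5/4·25.011917≈57.776543; next y=1/2·(-17.068998)+1/2·57.776543≈20.353773

0 1 3.750 0.000
1 1 -3.031 1.875
2 1 7.199 -0.578
3 1 -8.083 3.311
4 -2 3.424 -2.386
5 -2 -10.262 0.519
6 -2 9.805 -4.871
7 -2 -20.145 2.467
8 -2 24.725 -8.839
9 -2 -42.081 7.943
10 -2 57.777 -17.069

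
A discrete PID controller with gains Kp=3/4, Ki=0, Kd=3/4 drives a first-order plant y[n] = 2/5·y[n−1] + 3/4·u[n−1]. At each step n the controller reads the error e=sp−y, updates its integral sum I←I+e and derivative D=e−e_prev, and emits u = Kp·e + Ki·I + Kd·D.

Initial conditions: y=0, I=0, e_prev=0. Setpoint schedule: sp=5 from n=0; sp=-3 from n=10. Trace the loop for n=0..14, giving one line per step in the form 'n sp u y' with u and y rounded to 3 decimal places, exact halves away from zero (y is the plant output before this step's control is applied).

(exact arithmetic carried between steps; '≈' marks a value shown rounded to 6 d.p. or computed from one; I and e_prev carry over from the previous line; the table rounds u and y to 3 d.p., halves away from zero)
n=0: y=0, sp=5, e=sp−y=5; I=5, D=e−e_prev=5; u=3/4·5+0·5+3/4·5=7.5; next y=2/5·0+3/4·7.5=5.625
n=1: y=5.625, sp=5, e=sp−y=-0.625; I=4.375, D=e−e_prev=-5.625; u=3/4·(-0.625)+0·4.375+3/4·(-5.625)=-4.6875; next y=2/5·5.625+3/4·(-4.6875)=-1.265625
n=2: y=-1.265625, sp=5, e=sp−y=6.265625; I=10.640625, D=e−e_prev=6.890625; u=3/4·6.265625+0·10.640625+3/4·6.890625≈9.867188; next y=2/5·(-1.265625)+3/4·9.867188≈6.894141
n=3: y≈6.894141, sp=5, e=sp−y≈-1.894141; I≈8.746484, D=e−e_prev≈-8.159766; u=3/4·(-1.894141)+0·8.746484+3/4·(-8.159766)≈-7.540430; next y=2/5·6.894141+3/4·(-7.540430)≈-2.897666
n=4: y≈-2.897666, sp=5, e=sp−y≈7.897666; I≈16.644150, D=e−e_prev≈9.791807; u=3/4·7.897666+0·16.644150+3/4·9.791807≈13.267104; next y=2/5·(-2.897666)+3/4·13.267104≈8.791262
n=5: y≈8.791262, sp=5, e=sp−y≈-3.791262; I≈12.852888, D=e−e_prev≈-11.688928; u=3/4·(-3.791262)+0·12.852888+3/4·(-11.688928)≈-11.610142; next y=2/5·8.791262+3/4·(-11.610142)≈-5.191102
n=6: y≈-5.191102, sp=5, e=sp−y≈10.191102; I≈23.043990, D=e−e_prev≈13.982364; u=3/4·10.191102+0·23.043990+3/4·13.982364≈18.130100; next y=2/5·(-5.191102)+3/4·18.130100≈11.521134
n=7: y≈11.521134, sp=5, e=sp−y≈-6.521134; I≈16.522857, D=e−e_prev≈-16.712236; u=3/4·(-6.521134)+0·16.522857+3/4·(-16.712236)≈-17.425027; next y=2/5·11.521134+3/4·(-17.425027)≈-8.460317
n=8: y≈-8.460317, sp=5, e=sp−y≈13.460317; I≈29.983174, D=e−e_prev≈19.981451; u=3/4·13.460317+0·29.983174+3/4·19.981451≈25.081326; next y=2/5·(-8.460317)+3/4·25.081326≈15.426868
n=9: y≈15.426868, sp=5, e=sp−y≈-10.426868; I≈19.556306, D=e−e_prev≈-23.887185; u=3/4·(-10.426868)+0·19.556306+3/4·(-23.887185)≈-25.735539; next y=2/5·15.426868+3/4·(-25.735539)≈-13.130907
n=10: y≈-13.130907, sp=-3, e=sp−y≈10.130907; I≈29.687213, D=e−e_prev≈20.557775; u=3/4·10.130907+0·29.687213+3/4·20.557775≈23.016512; next y=2/5·(-13.130907)+3/4·23.016512≈12.010021
n=11: y≈12.010021, sp=-3, e=sp−y≈-15.010021; I≈14.677193, D=e−e_prev≈-25.140928; u=3/4·(-15.010021)+0·14.677193+3/4·(-25.140928)≈-30.113212; next y=2/5·12.010021+3/4·(-30.113212)≈-17.780900
n=12: y≈-17.780900, sp=-3, e=sp−y≈14.780900; I≈29.458093, D=e−e_prev≈29.790921; u=3/4·14.780900+0·29.458093+3/4·29.790921≈33.428866; next y=2/5·(-17.780900)+3/4·33.428866≈17.959289
n=13: y≈17.959289, sp=-3, e=sp−y≈-20.959289; I≈8.498803, D=e−e_prev≈-35.740190; u=3/4·(-20.959289)+0·8.498803+3/4·(-35.740190)≈-42.524610; next y=2/5·17.959289+3/4·(-42.524610)≈-24.709741
n=14: y≈-24.709741, sp=-3, e=sp−y≈21.709741; I≈30.208545, D=e−e_prev≈42.669031; u=3/4·21.709741+0·30.208545+3/4·42.669031≈48.284079; next y=2/5·(-24.709741)+3/4·48.284079≈26.329163

0 5 7.500 0.000
1 5 -4.688 5.625
2 5 9.867 -1.266
3 5 -7.540 6.894
4 5 13.267 -2.898
5 5 -11.610 8.791
6 5 18.130 -5.191
7 5 -17.425 11.521
8 5 25.081 -8.460
9 5 -25.736 15.427
10 -3 23.017 -13.131
11 -3 -30.113 12.010
12 -3 33.429 -17.781
13 -3 -42.525 17.959
14 -3 48.284 -24.710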